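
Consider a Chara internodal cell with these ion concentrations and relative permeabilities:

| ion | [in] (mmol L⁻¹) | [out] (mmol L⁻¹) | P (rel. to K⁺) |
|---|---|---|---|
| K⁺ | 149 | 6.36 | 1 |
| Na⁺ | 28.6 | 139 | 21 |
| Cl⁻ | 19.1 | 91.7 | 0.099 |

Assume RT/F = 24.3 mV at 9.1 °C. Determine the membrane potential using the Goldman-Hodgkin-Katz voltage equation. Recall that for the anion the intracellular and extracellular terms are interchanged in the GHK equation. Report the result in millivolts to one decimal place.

Vm = 24.3 · ln[(Σ P·[cation]ₒ + Σ P·[anion]ᵢ) / (Σ P·[cation]ᵢ + Σ P·[anion]ₒ)]
Numerator = 1×6.36 + 21×139 + 0.099×19.1 = 2927
Denominator = 1×149 + 21×28.6 + 0.099×91.7 = 758.7
Vm = 24.3 · ln(3.8584) = 24.3 × (1.3502) = 32.81 mV

32.8 mV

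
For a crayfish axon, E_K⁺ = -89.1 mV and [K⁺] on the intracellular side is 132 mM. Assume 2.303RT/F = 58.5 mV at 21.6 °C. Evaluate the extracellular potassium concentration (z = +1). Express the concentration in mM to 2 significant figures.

4.0 mM

Nernst: E = (58.5/1) · log₁₀([out]/[in]), so log₁₀([out]/[in]) = -89.1 × 1 / 58.5 = -1.5231.
[out]/[in] = 10^(-1.5231) = 0.02999.
[out] = 0.02999 × 132 = 3.958 mM.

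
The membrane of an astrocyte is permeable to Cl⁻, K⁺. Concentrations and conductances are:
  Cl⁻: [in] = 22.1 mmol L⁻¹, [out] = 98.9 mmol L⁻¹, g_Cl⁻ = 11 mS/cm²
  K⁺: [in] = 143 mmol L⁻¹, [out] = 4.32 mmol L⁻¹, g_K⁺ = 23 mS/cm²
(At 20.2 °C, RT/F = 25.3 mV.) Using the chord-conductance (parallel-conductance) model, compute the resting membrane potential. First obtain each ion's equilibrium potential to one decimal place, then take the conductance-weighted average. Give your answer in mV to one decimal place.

E_Cl⁻ = (25.3/-1)·ln(98.9/22.1) = -37.9 mV
E_K⁺ = (25.3/1)·ln(4.32/143) = -88.5 mV
Vm = (Σ gᵢEᵢ)/(Σ gᵢ) = (11·-37.9 + 23·-88.5) / (11 + 23)
= -2452.40 / 34 = -72.13 mV

-72.1 mV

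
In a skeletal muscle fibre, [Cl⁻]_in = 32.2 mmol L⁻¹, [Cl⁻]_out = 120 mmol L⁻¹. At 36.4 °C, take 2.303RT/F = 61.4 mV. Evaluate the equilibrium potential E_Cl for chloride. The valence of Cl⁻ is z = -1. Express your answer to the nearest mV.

E = (61.4/z) · log₁₀([Cl⁻]_out/[Cl⁻]_in) with z = -1.
For an anion, dividing by z = -1 reverses the sign.
= (61.4/-1) · log₁₀(120/32.2) = -61.40 · log₁₀(3.727)
= -61.40 · (0.5713) = -35.08 mV

-35 mV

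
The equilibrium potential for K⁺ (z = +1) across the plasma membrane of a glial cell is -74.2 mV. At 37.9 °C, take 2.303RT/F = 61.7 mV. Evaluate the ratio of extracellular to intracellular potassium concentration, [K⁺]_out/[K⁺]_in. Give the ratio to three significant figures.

log₁₀([out]/[in]) = E·z/(61.7) = -74.2 × 1 / 61.7 = -1.2026
[out]/[in] = 10^(-1.2026) = 0.06272

0.0627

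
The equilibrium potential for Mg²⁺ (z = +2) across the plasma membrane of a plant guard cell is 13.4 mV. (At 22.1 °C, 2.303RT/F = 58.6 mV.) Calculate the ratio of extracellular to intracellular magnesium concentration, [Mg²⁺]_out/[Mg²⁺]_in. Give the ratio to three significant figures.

log₁₀([out]/[in]) = E·z/(58.6) = 13.4 × 2 / 58.6 = 0.4573
[out]/[in] = 10^(0.4573) = 2.866

2.87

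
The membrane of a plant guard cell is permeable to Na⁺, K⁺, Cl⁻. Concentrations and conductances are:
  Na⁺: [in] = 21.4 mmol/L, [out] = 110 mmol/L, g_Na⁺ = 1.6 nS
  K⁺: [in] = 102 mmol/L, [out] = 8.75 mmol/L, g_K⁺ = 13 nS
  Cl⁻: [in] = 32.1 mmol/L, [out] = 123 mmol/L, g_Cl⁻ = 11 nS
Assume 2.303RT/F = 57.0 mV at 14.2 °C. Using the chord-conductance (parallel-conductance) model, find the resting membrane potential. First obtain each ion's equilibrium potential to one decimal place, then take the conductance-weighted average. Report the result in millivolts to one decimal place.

-42.7 mV

E_Na⁺ = (57.0/1)·log₁₀(110/21.4) = 40.5 mV
E_K⁺ = (57.0/1)·log₁₀(8.75/102) = -60.8 mV
E_Cl⁻ = (57.0/-1)·log₁₀(123/32.1) = -33.3 mV
Vm = (Σ gᵢEᵢ)/(Σ gᵢ) = (1.6·40.5 + 13·-60.8 + 11·-33.3) / (1.6 + 13 + 11)
= -1091.90 / 25.6 = -42.65 mV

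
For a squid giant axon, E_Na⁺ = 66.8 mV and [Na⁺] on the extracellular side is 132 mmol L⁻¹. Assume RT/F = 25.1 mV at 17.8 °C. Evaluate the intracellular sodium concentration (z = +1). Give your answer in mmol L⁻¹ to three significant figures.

Nernst: E = (25.1/1) · ln([out]/[in]), so ln([out]/[in]) = 66.8 × 1 / 25.1 = 2.6614.
[out]/[in] = e^(2.6614) = 14.32.
[in] = 132 / 14.32 = 9.221 mmol L⁻¹.

9.22 mmol L⁻¹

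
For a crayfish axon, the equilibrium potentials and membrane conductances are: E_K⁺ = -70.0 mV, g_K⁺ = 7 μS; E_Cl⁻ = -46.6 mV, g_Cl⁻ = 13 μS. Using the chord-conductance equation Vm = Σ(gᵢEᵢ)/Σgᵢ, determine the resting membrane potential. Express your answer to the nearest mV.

-55 mV

Σ gᵢEᵢ = 7·(-70.0) + 13·(-46.6) = -1095.80
Σ gᵢ = 7 + 13 = 20
Vm = -1095.80 / 20 = -54.79 mV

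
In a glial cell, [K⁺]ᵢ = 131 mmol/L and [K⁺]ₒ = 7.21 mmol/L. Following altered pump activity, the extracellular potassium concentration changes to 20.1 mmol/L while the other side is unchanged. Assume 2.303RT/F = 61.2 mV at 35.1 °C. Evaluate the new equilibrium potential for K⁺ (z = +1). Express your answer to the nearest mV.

-50 mV

After the shift: [K⁺]_out = 20.1, [K⁺]_in = 131 mmol/L.
E_new = (61.2/1)·log₁₀(20.1/131) = 61.20 · (-0.8141) = -49.82 mV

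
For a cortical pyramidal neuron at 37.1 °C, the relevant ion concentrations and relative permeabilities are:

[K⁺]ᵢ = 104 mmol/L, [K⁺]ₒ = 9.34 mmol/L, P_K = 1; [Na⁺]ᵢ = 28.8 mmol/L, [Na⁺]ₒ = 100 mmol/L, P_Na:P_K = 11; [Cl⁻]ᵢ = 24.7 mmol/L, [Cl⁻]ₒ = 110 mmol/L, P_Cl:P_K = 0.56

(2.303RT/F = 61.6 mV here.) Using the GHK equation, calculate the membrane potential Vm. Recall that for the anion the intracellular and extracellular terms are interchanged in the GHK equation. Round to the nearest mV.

23 mV

Vm = 61.6 · log₁₀[(Σ P·[cation]ₒ + Σ P·[anion]ᵢ) / (Σ P·[cation]ᵢ + Σ P·[anion]ₒ)]
Numerator = 1×9.34 + 11×100 + 0.56×24.7 = 1123
Denominator = 1×104 + 11×28.8 + 0.56×110 = 482.4
Vm = 61.6 · log₁₀(2.3283) = 61.6 × (0.3670) = 22.61 mV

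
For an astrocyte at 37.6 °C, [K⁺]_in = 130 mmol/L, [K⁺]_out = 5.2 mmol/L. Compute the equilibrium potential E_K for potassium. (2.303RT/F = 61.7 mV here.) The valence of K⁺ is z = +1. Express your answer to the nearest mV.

E = (61.7/z) · log₁₀([K⁺]_out/[K⁺]_in) with z = +1.
= (61.7/1) · log₁₀(5.2/130) = 61.70 · log₁₀(0.04)
= 61.70 · (-1.3979) = -86.25 mV

-86 mV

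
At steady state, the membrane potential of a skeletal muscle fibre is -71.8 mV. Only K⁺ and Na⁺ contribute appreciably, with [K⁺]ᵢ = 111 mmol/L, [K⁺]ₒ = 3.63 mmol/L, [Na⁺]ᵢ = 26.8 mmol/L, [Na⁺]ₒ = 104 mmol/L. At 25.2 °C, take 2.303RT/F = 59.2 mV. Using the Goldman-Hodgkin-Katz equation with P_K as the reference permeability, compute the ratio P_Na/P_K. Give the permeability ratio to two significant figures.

0.031

Let α = P_Na/P_K. GHK: Vm = 59.2·log₁₀[(Kₒ + α·Naₒ)/(Kᵢ + α·Naᵢ)].
10^(Vm/59.2) = 10^(-71.8/59.2) = 0.061258
So 0.061258·(Kᵢ + α·Naᵢ) = Kₒ + α·Naₒ → α = (0.061258·111.0 − 3.63) / (104.0 − 0.061258·26.8)
α = (6.8 − 3.63) / (104.0 − 1.642) = 3.17/102.4 = 0.03097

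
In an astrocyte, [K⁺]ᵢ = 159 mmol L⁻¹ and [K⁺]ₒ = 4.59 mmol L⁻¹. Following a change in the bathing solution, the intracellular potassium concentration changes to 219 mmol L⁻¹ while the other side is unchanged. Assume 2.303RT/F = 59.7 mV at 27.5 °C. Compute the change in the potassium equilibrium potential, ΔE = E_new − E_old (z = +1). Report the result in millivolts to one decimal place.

-8.3 mV

E_old = (59.7/1)·log₁₀(4.59/159) = -91.91 mV
E_new = (59.7/1)·log₁₀(4.59/219) = -100.21 mV
ΔE = -100.21 − (-91.91) = -8.30 mV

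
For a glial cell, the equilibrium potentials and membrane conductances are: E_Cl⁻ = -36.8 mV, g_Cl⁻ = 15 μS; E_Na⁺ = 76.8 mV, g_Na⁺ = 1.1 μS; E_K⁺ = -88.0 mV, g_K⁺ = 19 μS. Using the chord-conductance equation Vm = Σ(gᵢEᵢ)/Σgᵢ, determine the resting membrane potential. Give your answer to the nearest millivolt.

Σ gᵢEᵢ = 15·(-36.8) + 1.1·(76.8) + 19·(-88.0) = -2139.52
Σ gᵢ = 15 + 1.1 + 19 = 35.1
Vm = -2139.52 / 35.1 = -60.95 mV

-61 mV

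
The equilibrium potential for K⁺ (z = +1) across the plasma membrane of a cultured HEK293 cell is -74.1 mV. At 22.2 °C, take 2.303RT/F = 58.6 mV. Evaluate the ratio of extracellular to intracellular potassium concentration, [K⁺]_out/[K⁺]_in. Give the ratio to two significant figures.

0.054

log₁₀([out]/[in]) = E·z/(58.6) = -74.1 × 1 / 58.6 = -1.2645
[out]/[in] = 10^(-1.2645) = 0.05439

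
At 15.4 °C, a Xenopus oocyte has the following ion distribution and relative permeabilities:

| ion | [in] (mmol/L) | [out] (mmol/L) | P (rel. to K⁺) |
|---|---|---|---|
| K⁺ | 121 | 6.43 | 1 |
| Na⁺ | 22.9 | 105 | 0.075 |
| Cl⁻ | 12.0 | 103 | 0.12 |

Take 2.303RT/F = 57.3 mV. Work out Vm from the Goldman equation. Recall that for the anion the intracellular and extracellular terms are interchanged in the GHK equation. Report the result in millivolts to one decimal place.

-53.5 mV

Vm = 57.3 · log₁₀[(Σ P·[cation]ₒ + Σ P·[anion]ᵢ) / (Σ P·[cation]ᵢ + Σ P·[anion]ₒ)]
Numerator = 1×6.43 + 0.075×105 + 0.12×12.0 = 15.74
Denominator = 1×121 + 0.075×22.9 + 0.12×103 = 135.1
Vm = 57.3 · log₁₀(0.11656) = 57.3 × (-0.9334) = -53.49 mV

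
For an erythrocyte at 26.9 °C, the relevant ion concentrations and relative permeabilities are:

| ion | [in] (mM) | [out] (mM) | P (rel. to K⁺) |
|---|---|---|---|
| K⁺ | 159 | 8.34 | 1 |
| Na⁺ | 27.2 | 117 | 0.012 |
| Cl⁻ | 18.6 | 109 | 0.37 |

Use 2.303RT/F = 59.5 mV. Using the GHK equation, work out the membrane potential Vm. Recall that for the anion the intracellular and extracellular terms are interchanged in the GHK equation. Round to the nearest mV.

Vm = 59.5 · log₁₀[(Σ P·[cation]ₒ + Σ P·[anion]ᵢ) / (Σ P·[cation]ᵢ + Σ P·[anion]ₒ)]
Numerator = 1×8.34 + 0.012×117 + 0.37×18.6 = 16.63
Denominator = 1×159 + 0.012×27.2 + 0.37×109 = 199.7
Vm = 59.5 · log₁₀(0.083273) = 59.5 × (-1.0795) = -64.23 mV

-64 mV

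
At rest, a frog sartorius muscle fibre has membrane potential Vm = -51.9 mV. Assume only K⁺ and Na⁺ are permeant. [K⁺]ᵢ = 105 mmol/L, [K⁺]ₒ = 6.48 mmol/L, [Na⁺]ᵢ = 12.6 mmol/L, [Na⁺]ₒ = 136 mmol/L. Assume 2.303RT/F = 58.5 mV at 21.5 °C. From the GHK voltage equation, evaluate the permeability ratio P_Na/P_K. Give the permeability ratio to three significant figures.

Let α = P_Na/P_K. GHK: Vm = 58.5·log₁₀[(Kₒ + α·Naₒ)/(Kᵢ + α·Naᵢ)].
10^(Vm/58.5) = 10^(-51.9/58.5) = 0.12966
So 0.12966·(Kᵢ + α·Naᵢ) = Kₒ + α·Naₒ → α = (0.12966·105.0 − 6.48) / (136.0 − 0.12966·12.6)
α = (13.61 − 6.48) / (136.0 − 1.634) = 7.135/134.4 = 0.0531

0.0531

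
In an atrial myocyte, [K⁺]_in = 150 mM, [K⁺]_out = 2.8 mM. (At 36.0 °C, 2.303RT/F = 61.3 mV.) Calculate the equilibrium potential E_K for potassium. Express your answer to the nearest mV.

-106 mV

E = (61.3/z) · log₁₀([K⁺]_out/[K⁺]_in) with z = +1.
= (61.3/1) · log₁₀(2.8/150) = 61.30 · log₁₀(0.01867)
= 61.30 · (-1.7289) = -105.98 mV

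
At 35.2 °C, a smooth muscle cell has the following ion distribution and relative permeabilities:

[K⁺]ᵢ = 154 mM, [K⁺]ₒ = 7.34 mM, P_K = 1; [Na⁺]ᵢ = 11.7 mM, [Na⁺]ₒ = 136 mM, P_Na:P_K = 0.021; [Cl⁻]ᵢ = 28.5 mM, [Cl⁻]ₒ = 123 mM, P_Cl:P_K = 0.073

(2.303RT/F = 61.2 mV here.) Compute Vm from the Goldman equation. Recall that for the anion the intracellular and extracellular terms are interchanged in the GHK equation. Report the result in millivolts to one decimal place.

Vm = 61.2 · log₁₀[(Σ P·[cation]ₒ + Σ P·[anion]ᵢ) / (Σ P·[cation]ᵢ + Σ P·[anion]ₒ)]
Numerator = 1×7.34 + 0.021×136 + 0.073×28.5 = 12.28
Denominator = 1×154 + 0.021×11.7 + 0.073×123 = 163.2
Vm = 61.2 · log₁₀(0.075212) = 61.2 × (-1.1237) = -68.77 mV

-68.8 mV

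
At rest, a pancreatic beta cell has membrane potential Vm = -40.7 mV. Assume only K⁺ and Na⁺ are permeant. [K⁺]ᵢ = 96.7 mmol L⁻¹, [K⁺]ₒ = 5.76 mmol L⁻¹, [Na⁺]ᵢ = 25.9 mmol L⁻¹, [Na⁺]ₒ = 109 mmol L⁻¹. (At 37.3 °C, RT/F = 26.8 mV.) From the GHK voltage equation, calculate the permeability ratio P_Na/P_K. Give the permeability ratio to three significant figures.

Let α = P_Na/P_K. GHK: Vm = 26.8·ln[(Kₒ + α·Naₒ)/(Kᵢ + α·Naᵢ)].
e^(Vm/26.8) = e^(-40.7/26.8) = 0.21901
So 0.21901·(Kᵢ + α·Naᵢ) = Kₒ + α·Naₒ → α = (0.21901·96.7 − 5.76) / (109.0 − 0.21901·25.9)
α = (21.18 − 5.76) / (109.0 − 5.672) = 15.42/103.3 = 0.1492

0.149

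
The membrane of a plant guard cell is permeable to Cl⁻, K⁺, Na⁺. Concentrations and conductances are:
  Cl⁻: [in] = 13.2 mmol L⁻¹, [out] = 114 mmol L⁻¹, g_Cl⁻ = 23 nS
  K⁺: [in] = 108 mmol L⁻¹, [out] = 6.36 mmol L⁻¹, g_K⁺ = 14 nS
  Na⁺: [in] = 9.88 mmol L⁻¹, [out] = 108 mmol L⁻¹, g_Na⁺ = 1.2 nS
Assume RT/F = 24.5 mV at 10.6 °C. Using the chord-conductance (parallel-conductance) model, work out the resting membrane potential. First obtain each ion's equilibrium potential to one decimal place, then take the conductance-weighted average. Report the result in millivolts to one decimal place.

-55.4 mV

E_Cl⁻ = (24.5/-1)·ln(114/13.2) = -52.8 mV
E_K⁺ = (24.5/1)·ln(6.36/108) = -69.4 mV
E_Na⁺ = (24.5/1)·ln(108/9.88) = 58.6 mV
Vm = (Σ gᵢEᵢ)/(Σ gᵢ) = (23·-52.8 + 14·-69.4 + 1.2·58.6) / (23 + 14 + 1.2)
= -2115.68 / 38.2 = -55.38 mV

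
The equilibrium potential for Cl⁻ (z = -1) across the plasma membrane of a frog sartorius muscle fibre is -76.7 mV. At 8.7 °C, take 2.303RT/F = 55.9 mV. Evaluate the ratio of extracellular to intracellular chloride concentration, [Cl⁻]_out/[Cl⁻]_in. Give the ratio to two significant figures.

log₁₀([out]/[in]) = E·z/(55.9) = -76.7 × -1 / 55.9 = 1.3721
[out]/[in] = 10^(1.3721) = 23.56

24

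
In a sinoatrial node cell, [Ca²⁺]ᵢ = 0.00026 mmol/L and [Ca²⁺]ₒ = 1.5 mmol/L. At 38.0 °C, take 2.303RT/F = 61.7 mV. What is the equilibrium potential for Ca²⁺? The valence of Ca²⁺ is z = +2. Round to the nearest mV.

E = (61.7/z) · log₁₀([Ca²⁺]_out/[Ca²⁺]_in) with z = +2.
= (61.7/2) · log₁₀(1.5/0.00026) = 30.85 · log₁₀(5769)
= 30.85 · (3.7611) = 116.03 mV

116 mV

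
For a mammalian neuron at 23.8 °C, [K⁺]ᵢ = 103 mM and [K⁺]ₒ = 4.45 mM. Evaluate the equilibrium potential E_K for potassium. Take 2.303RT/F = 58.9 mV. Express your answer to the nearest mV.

E = (58.9/z) · log₁₀([K⁺]_out/[K⁺]_in) with z = +1.
= (58.9/1) · log₁₀(4.45/103) = 58.90 · log₁₀(0.0432)
= 58.90 · (-1.3645) = -80.37 mV

-80 mV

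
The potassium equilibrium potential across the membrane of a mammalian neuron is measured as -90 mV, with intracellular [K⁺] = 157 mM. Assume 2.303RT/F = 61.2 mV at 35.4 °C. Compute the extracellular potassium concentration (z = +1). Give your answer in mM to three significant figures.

Nernst: E = (61.2/1) · log₁₀([out]/[in]), so log₁₀([out]/[in]) = -90.0 × 1 / 61.2 = -1.4706.
[out]/[in] = 10^(-1.4706) = 0.03384.
[out] = 0.03384 × 157 = 5.313 mM.

5.31 mM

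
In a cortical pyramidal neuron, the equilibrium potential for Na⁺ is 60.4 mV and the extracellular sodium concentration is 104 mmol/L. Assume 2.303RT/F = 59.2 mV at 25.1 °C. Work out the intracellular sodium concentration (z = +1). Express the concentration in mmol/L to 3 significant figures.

Nernst: E = (59.2/1) · log₁₀([out]/[in]), so log₁₀([out]/[in]) = 60.4 × 1 / 59.2 = 1.0203.
[out]/[in] = 10^(1.0203) = 10.48.
[in] = 104 / 10.48 = 9.926 mmol/L.

9.93 mmol/L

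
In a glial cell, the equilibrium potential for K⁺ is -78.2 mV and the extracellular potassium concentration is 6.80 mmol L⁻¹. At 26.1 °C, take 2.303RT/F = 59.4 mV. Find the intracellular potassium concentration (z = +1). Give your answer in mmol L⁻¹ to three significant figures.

141 mmol L⁻¹

Nernst: E = (59.4/1) · log₁₀([out]/[in]), so log₁₀([out]/[in]) = -78.2 × 1 / 59.4 = -1.3165.
[out]/[in] = 10^(-1.3165) = 0.04825.
[in] = 6.80 / 0.04825 = 140.9 mmol L⁻¹.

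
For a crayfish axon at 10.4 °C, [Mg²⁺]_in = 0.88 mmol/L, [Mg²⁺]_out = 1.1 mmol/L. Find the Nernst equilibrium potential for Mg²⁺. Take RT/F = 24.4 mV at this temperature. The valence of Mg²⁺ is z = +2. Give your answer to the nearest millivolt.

3 mV

E = (24.4/z) · ln([Mg²⁺]_out/[Mg²⁺]_in) with z = +2.
= (24.4/2) · ln(1.1/0.88) = 12.20 · ln(1.25)
= 12.20 · (0.2231) = 2.72 mV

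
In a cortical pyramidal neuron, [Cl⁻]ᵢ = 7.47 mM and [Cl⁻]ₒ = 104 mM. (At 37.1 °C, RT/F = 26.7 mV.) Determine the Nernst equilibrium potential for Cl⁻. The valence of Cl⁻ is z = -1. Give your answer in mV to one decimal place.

-70.3 mV

E = (26.7/z) · ln([Cl⁻]_out/[Cl⁻]_in) with z = -1.
For an anion, dividing by z = -1 reverses the sign.
= (26.7/-1) · ln(104/7.47) = -26.70 · ln(13.92)
= -26.70 · (2.6335) = -70.31 mV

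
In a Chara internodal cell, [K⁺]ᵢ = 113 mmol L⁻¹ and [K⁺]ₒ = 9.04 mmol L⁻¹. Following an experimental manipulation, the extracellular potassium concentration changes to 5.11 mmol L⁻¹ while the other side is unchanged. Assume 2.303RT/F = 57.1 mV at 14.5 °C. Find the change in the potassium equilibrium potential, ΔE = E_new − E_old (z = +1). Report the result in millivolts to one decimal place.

-14.1 mV

E_old = (57.1/1)·log₁₀(9.04/113) = -62.63 mV
E_new = (57.1/1)·log₁₀(5.11/113) = -76.78 mV
ΔE = -76.78 − (-62.63) = -14.15 mV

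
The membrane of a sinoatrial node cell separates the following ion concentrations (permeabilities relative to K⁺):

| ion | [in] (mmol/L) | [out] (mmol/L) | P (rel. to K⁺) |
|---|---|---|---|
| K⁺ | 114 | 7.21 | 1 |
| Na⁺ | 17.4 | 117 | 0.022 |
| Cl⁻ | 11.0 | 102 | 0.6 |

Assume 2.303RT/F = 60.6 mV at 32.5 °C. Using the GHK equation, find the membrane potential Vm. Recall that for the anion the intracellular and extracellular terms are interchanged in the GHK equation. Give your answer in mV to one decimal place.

-62.4 mV

Vm = 60.6 · log₁₀[(Σ P·[cation]ₒ + Σ P·[anion]ᵢ) / (Σ P·[cation]ᵢ + Σ P·[anion]ₒ)]
Numerator = 1×7.21 + 0.022×117 + 0.6×11.0 = 16.38
Denominator = 1×114 + 0.022×17.4 + 0.6×102 = 175.6
Vm = 60.6 · log₁₀(0.093312) = 60.6 × (-1.0301) = -62.42 mV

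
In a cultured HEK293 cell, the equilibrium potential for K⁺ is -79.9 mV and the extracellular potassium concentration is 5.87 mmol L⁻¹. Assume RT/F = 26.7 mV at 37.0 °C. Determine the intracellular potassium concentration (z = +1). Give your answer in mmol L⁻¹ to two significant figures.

Nernst: E = (26.7/1) · ln([out]/[in]), so ln([out]/[in]) = -79.9 × 1 / 26.7 = -2.9925.
[out]/[in] = e^(-2.9925) = 0.05016.
[in] = 5.87 / 0.05016 = 117 mmol L⁻¹.

120 mmol L⁻¹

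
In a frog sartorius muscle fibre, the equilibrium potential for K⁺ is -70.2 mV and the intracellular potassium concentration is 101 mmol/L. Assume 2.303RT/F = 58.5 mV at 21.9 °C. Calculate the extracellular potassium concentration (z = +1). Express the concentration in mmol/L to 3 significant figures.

Nernst: E = (58.5/1) · log₁₀([out]/[in]), so log₁₀([out]/[in]) = -70.2 × 1 / 58.5 = -1.2000.
[out]/[in] = 10^(-1.2000) = 0.0631.
[out] = 0.0631 × 101 = 6.373 mmol/L.

6.37 mmol/L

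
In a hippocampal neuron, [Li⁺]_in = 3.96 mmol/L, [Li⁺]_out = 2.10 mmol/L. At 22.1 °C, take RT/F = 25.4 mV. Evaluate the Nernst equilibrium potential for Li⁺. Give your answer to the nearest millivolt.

E = (25.4/z) · ln([Li⁺]_out/[Li⁺]_in) with z = +1.
= (25.4/1) · ln(2.10/3.96) = 25.40 · ln(0.5303)
= 25.40 · (-0.6343) = -16.11 mV

-16 mV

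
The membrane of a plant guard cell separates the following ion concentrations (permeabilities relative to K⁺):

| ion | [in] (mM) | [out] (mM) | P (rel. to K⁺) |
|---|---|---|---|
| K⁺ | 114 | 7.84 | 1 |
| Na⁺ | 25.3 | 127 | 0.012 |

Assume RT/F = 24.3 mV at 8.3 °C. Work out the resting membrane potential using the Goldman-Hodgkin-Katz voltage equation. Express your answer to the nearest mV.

Vm = 24.3 · ln[(Σ P·[cation]ₒ + Σ P·[anion]ᵢ) / (Σ P·[cation]ᵢ + Σ P·[anion]ₒ)]
Numerator = 1×7.84 + 0.012×127 = 9.364
Denominator = 1×114 + 0.012×25.3 = 114.3
Vm = 24.3 · ln(0.081922) = 24.3 × (-2.5020) = -60.80 mV

-61 mV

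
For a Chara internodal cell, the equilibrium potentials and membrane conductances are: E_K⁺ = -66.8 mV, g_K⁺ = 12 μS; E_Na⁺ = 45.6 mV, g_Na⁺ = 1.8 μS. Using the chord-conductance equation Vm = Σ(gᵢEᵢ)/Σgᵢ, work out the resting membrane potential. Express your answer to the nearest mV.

-52 mV

Σ gᵢEᵢ = 12·(-66.8) + 1.8·(45.6) = -719.52
Σ gᵢ = 12 + 1.8 = 13.8
Vm = -719.52 / 13.8 = -52.14 mV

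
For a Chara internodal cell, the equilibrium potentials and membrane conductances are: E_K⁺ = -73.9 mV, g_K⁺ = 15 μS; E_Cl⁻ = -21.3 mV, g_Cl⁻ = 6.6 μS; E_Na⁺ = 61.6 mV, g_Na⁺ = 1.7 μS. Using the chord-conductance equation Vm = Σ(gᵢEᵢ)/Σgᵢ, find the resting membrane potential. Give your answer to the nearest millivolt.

Σ gᵢEᵢ = 15·(-73.9) + 6.6·(-21.3) + 1.7·(61.6) = -1144.36
Σ gᵢ = 15 + 6.6 + 1.7 = 23.3
Vm = -1144.36 / 23.3 = -49.11 mV

-49 mV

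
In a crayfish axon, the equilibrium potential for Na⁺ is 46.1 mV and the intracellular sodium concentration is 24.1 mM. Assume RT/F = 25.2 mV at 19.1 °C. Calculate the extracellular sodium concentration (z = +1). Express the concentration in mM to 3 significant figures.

Nernst: E = (25.2/1) · ln([out]/[in]), so ln([out]/[in]) = 46.1 × 1 / 25.2 = 1.8294.
[out]/[in] = e^(1.8294) = 6.23.
[out] = 6.23 × 24.1 = 150.1 mM.

150 mM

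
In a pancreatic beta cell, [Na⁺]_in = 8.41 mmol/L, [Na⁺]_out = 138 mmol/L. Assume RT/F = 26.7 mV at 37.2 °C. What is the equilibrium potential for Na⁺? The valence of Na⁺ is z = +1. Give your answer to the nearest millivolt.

E = (26.7/z) · ln([Na⁺]_out/[Na⁺]_in) with z = +1.
= (26.7/1) · ln(138/8.41) = 26.70 · ln(16.41)
= 26.70 · (2.7978) = 74.70 mV

75 mV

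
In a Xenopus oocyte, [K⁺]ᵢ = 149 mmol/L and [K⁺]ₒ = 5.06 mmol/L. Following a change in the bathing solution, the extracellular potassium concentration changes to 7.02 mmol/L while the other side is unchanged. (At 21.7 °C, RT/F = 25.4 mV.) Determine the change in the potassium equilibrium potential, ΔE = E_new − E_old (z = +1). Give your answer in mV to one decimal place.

8.3 mV

E_old = (25.4/1)·ln(5.06/149) = -85.92 mV
E_new = (25.4/1)·ln(7.02/149) = -77.60 mV
ΔE = -77.60 − (-85.92) = 8.32 mV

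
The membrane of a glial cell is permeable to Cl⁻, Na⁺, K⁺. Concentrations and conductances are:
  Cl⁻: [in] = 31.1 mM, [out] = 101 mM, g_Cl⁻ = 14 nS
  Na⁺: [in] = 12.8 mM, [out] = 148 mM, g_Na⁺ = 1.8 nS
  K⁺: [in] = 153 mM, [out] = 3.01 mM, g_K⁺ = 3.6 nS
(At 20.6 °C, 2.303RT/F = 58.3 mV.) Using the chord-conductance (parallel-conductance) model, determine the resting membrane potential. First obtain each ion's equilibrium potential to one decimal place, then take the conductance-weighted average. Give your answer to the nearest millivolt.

-34 mV

E_Cl⁻ = (58.3/-1)·log₁₀(101/31.1) = -29.8 mV
E_Na⁺ = (58.3/1)·log₁₀(148/12.8) = 62.0 mV
E_K⁺ = (58.3/1)·log₁₀(3.01/153) = -99.5 mV
Vm = (Σ gᵢEᵢ)/(Σ gᵢ) = (14·-29.8 + 1.8·62.0 + 3.6·-99.5) / (14 + 1.8 + 3.6)
= -663.80 / 19.4 = -34.22 mV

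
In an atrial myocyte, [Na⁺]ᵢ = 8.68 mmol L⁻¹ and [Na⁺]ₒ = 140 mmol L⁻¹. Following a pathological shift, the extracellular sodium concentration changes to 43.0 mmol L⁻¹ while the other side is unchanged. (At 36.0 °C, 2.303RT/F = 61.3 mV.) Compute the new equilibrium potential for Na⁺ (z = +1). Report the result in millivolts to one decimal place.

After the shift: [Na⁺]_out = 43.0, [Na⁺]_in = 8.68 mmol L⁻¹.
E_new = (61.3/1)·log₁₀(43.0/8.68) = 61.30 · (0.6949) = 42.60 mV

42.6 mV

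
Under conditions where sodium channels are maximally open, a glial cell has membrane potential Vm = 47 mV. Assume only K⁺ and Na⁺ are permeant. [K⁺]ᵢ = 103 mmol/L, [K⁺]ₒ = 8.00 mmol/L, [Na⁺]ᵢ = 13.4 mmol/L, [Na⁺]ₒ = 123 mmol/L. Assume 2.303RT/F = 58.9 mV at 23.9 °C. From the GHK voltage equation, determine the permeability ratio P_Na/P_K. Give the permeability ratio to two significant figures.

Let α = P_Na/P_K. GHK: Vm = 58.9·log₁₀[(Kₒ + α·Naₒ)/(Kᵢ + α·Naᵢ)].
10^(Vm/58.9) = 10^(47.0/58.9) = 6.28
So 6.28·(Kᵢ + α·Naᵢ) = Kₒ + α·Naₒ → α = (6.28·103.0 − 8.0) / (123.0 − 6.28·13.4)
α = (646.8 − 8.0) / (123.0 − 84.15) = 638.8/38.85 = 16.44

16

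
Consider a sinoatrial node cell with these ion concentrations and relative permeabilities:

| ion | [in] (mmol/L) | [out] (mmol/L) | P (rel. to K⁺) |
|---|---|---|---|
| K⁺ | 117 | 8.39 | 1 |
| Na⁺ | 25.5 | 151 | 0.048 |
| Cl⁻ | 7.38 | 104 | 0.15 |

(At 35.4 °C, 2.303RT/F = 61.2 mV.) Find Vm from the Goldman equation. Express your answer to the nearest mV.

-55 mV

Vm = 61.2 · log₁₀[(Σ P·[cation]ₒ + Σ P·[anion]ᵢ) / (Σ P·[cation]ᵢ + Σ P·[anion]ₒ)]
Numerator = 1×8.39 + 0.048×151 + 0.15×7.38 = 16.75
Denominator = 1×117 + 0.048×25.5 + 0.15×104 = 133.8
Vm = 61.2 · log₁₀(0.12513) = 61.2 × (-0.9026) = -55.24 mV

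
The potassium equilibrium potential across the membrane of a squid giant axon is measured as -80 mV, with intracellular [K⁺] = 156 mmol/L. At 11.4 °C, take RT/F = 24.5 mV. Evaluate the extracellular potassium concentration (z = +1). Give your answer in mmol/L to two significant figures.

Nernst: E = (24.5/1) · ln([out]/[in]), so ln([out]/[in]) = -80.0 × 1 / 24.5 = -3.2653.
[out]/[in] = e^(-3.2653) = 0.03819.
[out] = 0.03819 × 156 = 5.957 mmol/L.

6.0 mmol/L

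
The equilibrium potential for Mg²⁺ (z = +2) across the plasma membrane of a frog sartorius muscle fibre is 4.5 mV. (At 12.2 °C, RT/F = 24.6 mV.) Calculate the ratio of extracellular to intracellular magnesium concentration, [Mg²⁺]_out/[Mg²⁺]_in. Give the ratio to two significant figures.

1.4

ln([out]/[in]) = E·z/(24.6) = 4.5 × 2 / 24.6 = 0.3659
[out]/[in] = e^(0.3659) = 1.442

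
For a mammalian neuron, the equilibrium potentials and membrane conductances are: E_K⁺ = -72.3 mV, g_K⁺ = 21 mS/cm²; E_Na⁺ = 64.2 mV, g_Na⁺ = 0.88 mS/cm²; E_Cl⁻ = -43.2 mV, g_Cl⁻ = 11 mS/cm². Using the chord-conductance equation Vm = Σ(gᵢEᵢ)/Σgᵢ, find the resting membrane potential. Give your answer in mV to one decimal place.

Σ gᵢEᵢ = 21·(-72.3) + 0.88·(64.2) + 11·(-43.2) = -1937.00
Σ gᵢ = 21 + 0.88 + 11 = 32.88
Vm = -1937.00 / 32.88 = -58.91 mV

-58.9 mV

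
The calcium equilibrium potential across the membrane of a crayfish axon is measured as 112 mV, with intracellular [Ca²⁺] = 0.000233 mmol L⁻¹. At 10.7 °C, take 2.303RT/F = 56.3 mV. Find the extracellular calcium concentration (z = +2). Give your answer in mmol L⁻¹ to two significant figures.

2.2 mmol L⁻¹

Nernst: E = (56.3/2) · log₁₀([out]/[in]), so log₁₀([out]/[in]) = 112.0 × 2 / 56.3 = 3.9787.
[out]/[in] = 10^(3.9787) = 9521.
[out] = 9521 × 0.000233 = 2.218 mmol L⁻¹.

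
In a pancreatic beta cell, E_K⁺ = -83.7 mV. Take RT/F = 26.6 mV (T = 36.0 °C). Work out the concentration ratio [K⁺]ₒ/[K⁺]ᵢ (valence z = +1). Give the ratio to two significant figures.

0.043

ln([out]/[in]) = E·z/(26.6) = -83.7 × 1 / 26.6 = -3.1466
[out]/[in] = e^(-3.1466) = 0.043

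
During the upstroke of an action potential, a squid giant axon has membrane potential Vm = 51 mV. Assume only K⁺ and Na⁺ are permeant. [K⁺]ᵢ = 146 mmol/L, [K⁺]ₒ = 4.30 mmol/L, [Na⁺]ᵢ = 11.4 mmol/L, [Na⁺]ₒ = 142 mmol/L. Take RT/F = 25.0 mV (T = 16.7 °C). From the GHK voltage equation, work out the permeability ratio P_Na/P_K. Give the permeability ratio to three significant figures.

Let α = P_Na/P_K. GHK: Vm = 25.0·ln[(Kₒ + α·Naₒ)/(Kᵢ + α·Naᵢ)].
e^(Vm/25.0) = e^(51.0/25.0) = 7.6906
So 7.6906·(Kᵢ + α·Naᵢ) = Kₒ + α·Naₒ → α = (7.6906·146.0 − 4.3) / (142.0 − 7.6906·11.4)
α = (1123 − 4.3) / (142.0 − 87.67) = 1119/54.33 = 20.59

20.6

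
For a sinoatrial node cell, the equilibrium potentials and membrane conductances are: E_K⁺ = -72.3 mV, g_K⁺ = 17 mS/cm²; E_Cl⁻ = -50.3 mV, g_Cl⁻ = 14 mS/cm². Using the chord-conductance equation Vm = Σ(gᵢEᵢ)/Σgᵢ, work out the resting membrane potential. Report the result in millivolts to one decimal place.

Σ gᵢEᵢ = 17·(-72.3) + 14·(-50.3) = -1933.30
Σ gᵢ = 17 + 14 = 31
Vm = -1933.30 / 31 = -62.36 mV

-62.4 mV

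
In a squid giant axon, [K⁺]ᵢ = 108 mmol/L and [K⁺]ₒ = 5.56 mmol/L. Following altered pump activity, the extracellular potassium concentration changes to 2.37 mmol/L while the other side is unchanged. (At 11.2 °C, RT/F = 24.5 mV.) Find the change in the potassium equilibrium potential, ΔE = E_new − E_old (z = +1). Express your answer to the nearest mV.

-21 mV

E_old = (24.5/1)·ln(5.56/108) = -72.68 mV
E_new = (24.5/1)·ln(2.37/108) = -93.57 mV
ΔE = -93.57 − (-72.68) = -20.89 mV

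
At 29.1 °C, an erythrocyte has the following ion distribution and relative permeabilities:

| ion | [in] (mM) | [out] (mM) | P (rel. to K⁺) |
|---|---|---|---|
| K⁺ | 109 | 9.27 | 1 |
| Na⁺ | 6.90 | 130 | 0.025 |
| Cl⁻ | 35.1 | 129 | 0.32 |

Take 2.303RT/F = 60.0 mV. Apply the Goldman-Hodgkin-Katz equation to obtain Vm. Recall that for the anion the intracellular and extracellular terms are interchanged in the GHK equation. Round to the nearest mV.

-48 mV

Vm = 60.0 · log₁₀[(Σ P·[cation]ₒ + Σ P·[anion]ᵢ) / (Σ P·[cation]ᵢ + Σ P·[anion]ₒ)]
Numerator = 1×9.27 + 0.025×130 + 0.32×35.1 = 23.75
Denominator = 1×109 + 0.025×6.90 + 0.32×129 = 150.5
Vm = 60.0 · log₁₀(0.15787) = 60.0 × (-0.8017) = -48.10 mV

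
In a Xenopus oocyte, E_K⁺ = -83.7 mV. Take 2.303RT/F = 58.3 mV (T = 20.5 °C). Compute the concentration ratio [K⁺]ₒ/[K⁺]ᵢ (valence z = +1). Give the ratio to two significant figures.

0.037

log₁₀([out]/[in]) = E·z/(58.3) = -83.7 × 1 / 58.3 = -1.4357
[out]/[in] = 10^(-1.4357) = 0.03667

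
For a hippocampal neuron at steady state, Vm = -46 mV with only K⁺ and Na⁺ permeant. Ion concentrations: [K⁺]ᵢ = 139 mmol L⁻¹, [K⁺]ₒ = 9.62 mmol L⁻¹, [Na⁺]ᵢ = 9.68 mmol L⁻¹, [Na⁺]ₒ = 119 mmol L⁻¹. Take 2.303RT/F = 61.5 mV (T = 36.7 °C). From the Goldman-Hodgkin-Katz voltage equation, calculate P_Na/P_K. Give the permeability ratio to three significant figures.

0.130

Let α = P_Na/P_K. GHK: Vm = 61.5·log₁₀[(Kₒ + α·Naₒ)/(Kᵢ + α·Naᵢ)].
10^(Vm/61.5) = 10^(-46.0/61.5) = 0.17866
So 0.17866·(Kᵢ + α·Naᵢ) = Kₒ + α·Naₒ → α = (0.17866·139.0 − 9.62) / (119.0 − 0.17866·9.68)
α = (24.83 − 9.62) / (119.0 − 1.729) = 15.21/117.3 = 0.1297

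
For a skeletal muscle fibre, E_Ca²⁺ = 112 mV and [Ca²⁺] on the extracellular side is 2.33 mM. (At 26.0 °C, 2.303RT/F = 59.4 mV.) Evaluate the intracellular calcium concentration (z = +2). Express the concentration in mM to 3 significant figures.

Nernst: E = (59.4/2) · log₁₀([out]/[in]), so log₁₀([out]/[in]) = 112.0 × 2 / 59.4 = 3.7710.
[out]/[in] = 10^(3.7710) = 5903.
[in] = 2.33 / 5903 = 0.0003947 mM.

0.000395 mM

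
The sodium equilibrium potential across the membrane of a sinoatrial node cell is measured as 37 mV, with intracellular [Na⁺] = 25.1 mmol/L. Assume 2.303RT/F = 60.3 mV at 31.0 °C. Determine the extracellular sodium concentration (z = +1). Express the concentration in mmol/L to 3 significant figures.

103 mmol/L

Nernst: E = (60.3/1) · log₁₀([out]/[in]), so log₁₀([out]/[in]) = 37.0 × 1 / 60.3 = 0.6136.
[out]/[in] = 10^(0.6136) = 4.108.
[out] = 4.108 × 25.1 = 103.1 mmol/L.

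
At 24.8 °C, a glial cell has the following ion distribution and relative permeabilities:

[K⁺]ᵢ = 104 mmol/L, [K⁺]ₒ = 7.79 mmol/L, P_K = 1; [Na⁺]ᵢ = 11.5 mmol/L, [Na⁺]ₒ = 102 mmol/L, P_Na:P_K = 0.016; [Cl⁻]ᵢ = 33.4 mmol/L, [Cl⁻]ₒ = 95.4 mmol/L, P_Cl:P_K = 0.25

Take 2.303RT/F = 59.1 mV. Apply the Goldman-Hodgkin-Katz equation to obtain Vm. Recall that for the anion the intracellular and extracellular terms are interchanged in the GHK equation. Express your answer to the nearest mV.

Vm = 59.1 · log₁₀[(Σ P·[cation]ₒ + Σ P·[anion]ᵢ) / (Σ P·[cation]ᵢ + Σ P·[anion]ₒ)]
Numerator = 1×7.79 + 0.016×102 + 0.25×33.4 = 17.77
Denominator = 1×104 + 0.016×11.5 + 0.25×95.4 = 128
Vm = 59.1 · log₁₀(0.13881) = 59.1 × (-0.8576) = -50.68 mV

-51 mV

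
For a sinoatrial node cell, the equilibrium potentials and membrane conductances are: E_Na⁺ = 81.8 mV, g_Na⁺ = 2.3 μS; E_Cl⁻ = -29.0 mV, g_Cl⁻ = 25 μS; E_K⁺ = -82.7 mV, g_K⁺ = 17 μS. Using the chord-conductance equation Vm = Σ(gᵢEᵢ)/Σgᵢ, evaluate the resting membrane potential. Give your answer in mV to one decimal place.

Σ gᵢEᵢ = 2.3·(81.8) + 25·(-29.0) + 17·(-82.7) = -1942.76
Σ gᵢ = 2.3 + 25 + 17 = 44.3
Vm = -1942.76 / 44.3 = -43.85 mV

-43.9 mV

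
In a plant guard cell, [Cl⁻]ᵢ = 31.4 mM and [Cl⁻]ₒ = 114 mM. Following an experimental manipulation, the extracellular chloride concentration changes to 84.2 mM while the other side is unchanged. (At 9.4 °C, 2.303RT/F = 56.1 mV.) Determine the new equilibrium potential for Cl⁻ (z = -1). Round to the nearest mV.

-24 mV

After the shift: [Cl⁻]_out = 84.2, [Cl⁻]_in = 31.4 mM.
E_new = (56.1/-1)·log₁₀(84.2/31.4) = -56.10 · (0.4284) = -24.03 mV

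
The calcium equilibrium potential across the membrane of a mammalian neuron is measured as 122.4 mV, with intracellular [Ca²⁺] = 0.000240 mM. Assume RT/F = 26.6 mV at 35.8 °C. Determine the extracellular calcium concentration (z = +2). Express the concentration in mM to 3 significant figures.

2.38 mM

Nernst: E = (26.6/2) · ln([out]/[in]), so ln([out]/[in]) = 122.4 × 2 / 26.6 = 9.2030.
[out]/[in] = e^(9.2030) = 9927.
[out] = 9927 × 0.000240 = 2.382 mM.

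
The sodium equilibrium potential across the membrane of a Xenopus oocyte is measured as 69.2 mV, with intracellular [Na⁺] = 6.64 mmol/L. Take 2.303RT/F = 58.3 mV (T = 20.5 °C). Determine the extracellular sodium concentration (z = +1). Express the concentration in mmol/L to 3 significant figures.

102 mmol/L

Nernst: E = (58.3/1) · log₁₀([out]/[in]), so log₁₀([out]/[in]) = 69.2 × 1 / 58.3 = 1.1870.
[out]/[in] = 10^(1.1870) = 15.38.
[out] = 15.38 × 6.64 = 102.1 mmol/L.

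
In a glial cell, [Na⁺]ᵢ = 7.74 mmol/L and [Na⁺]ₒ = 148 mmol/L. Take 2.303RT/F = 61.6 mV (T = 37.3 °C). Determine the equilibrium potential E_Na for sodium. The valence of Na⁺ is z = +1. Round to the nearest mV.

79 mV

E = (61.6/z) · log₁₀([Na⁺]_out/[Na⁺]_in) with z = +1.
= (61.6/1) · log₁₀(148/7.74) = 61.60 · log₁₀(19.12)
= 61.60 · (1.2815) = 78.94 mV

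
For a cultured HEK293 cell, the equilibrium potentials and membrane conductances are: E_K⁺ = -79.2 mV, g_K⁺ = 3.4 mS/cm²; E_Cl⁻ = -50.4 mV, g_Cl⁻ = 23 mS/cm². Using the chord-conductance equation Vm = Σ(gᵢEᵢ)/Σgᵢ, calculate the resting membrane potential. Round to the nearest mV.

-54 mV

Σ gᵢEᵢ = 3.4·(-79.2) + 23·(-50.4) = -1428.48
Σ gᵢ = 3.4 + 23 = 26.4
Vm = -1428.48 / 26.4 = -54.11 mV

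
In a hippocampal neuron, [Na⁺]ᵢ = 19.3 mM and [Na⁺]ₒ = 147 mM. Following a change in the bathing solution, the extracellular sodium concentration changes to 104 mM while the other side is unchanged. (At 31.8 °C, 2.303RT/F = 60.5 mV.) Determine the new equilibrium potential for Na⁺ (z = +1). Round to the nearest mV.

After the shift: [Na⁺]_out = 104, [Na⁺]_in = 19.3 mM.
E_new = (60.5/1)·log₁₀(104/19.3) = 60.50 · (0.7315) = 44.25 mV

44 mV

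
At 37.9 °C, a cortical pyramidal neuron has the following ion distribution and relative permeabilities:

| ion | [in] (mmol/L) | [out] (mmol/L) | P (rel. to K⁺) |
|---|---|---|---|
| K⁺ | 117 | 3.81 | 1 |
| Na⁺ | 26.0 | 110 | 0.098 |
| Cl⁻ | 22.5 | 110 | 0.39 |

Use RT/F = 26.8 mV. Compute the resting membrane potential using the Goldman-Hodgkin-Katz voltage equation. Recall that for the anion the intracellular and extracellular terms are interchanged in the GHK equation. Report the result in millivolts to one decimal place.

Vm = 26.8 · ln[(Σ P·[cation]ₒ + Σ P·[anion]ᵢ) / (Σ P·[cation]ᵢ + Σ P·[anion]ₒ)]
Numerator = 1×3.81 + 0.098×110 + 0.39×22.5 = 23.37
Denominator = 1×117 + 0.098×26.0 + 0.39×110 = 162.4
Vm = 26.8 · ln(0.14383) = 26.8 × (-1.9391) = -51.97 mV

-52.0 mV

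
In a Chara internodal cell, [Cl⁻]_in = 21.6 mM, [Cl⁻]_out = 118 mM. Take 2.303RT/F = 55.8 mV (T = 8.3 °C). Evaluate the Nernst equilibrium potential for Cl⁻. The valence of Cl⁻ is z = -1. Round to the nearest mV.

-41 mV

E = (55.8/z) · log₁₀([Cl⁻]_out/[Cl⁻]_in) with z = -1.
For an anion, dividing by z = -1 reverses the sign.
= (55.8/-1) · log₁₀(118/21.6) = -55.80 · log₁₀(5.463)
= -55.80 · (0.7374) = -41.15 mV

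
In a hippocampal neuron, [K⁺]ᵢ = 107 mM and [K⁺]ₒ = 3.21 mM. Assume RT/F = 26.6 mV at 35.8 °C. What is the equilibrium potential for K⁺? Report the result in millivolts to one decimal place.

E = (26.6/z) · ln([K⁺]_out/[K⁺]_in) with z = +1.
= (26.6/1) · ln(3.21/107) = 26.60 · ln(0.03)
= 26.60 · (-3.5066) = -93.27 mV

-93.3 mV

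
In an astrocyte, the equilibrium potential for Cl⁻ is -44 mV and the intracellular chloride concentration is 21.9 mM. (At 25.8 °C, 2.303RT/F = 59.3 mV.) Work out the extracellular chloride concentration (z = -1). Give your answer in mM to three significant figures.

Nernst: E = (59.3/-1) · log₁₀([out]/[in]), so log₁₀([out]/[in]) = -44.0 × -1 / 59.3 = 0.7420.
[out]/[in] = 10^(0.7420) = 5.521.
[out] = 5.521 × 21.9 = 120.9 mM.

121 mM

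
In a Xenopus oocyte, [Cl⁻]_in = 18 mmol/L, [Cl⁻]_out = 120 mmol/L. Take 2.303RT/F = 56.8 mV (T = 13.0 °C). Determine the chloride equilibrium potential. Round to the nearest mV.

-47 mV

E = (56.8/z) · log₁₀([Cl⁻]_out/[Cl⁻]_in) with z = -1.
For an anion, dividing by z = -1 reverses the sign.
= (56.8/-1) · log₁₀(120/18) = -56.80 · log₁₀(6.667)
= -56.80 · (0.8239) = -46.80 mV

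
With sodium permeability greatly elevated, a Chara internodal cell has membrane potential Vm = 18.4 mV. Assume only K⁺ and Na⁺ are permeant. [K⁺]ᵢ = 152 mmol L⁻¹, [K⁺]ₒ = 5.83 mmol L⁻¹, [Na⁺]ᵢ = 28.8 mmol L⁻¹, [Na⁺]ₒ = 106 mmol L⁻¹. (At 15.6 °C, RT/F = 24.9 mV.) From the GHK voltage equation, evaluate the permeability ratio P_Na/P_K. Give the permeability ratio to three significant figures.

6.84

Let α = P_Na/P_K. GHK: Vm = 24.9·ln[(Kₒ + α·Naₒ)/(Kᵢ + α·Naᵢ)].
e^(Vm/24.9) = e^(18.4/24.9) = 2.0937
So 2.0937·(Kᵢ + α·Naᵢ) = Kₒ + α·Naₒ → α = (2.0937·152.0 − 5.83) / (106.0 − 2.0937·28.8)
α = (318.2 − 5.83) / (106.0 − 60.3) = 312.4/45.7 = 6.836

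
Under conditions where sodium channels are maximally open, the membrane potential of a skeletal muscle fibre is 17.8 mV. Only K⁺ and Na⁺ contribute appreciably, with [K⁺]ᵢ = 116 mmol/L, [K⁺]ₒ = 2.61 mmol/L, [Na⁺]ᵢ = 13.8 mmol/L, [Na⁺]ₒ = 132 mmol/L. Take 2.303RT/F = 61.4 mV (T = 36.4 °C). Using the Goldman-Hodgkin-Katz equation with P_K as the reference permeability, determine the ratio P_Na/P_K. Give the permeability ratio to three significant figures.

2.13

Let α = P_Na/P_K. GHK: Vm = 61.4·log₁₀[(Kₒ + α·Naₒ)/(Kᵢ + α·Naᵢ)].
10^(Vm/61.4) = 10^(17.8/61.4) = 1.9494
So 1.9494·(Kᵢ + α·Naᵢ) = Kₒ + α·Naₒ → α = (1.9494·116.0 − 2.61) / (132.0 − 1.9494·13.8)
α = (226.1 − 2.61) / (132.0 − 26.9) = 223.5/105.1 = 2.127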